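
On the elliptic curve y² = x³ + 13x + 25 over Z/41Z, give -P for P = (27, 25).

(27, 16)

-(27, 25) = (27, -25 mod 41) = (27, 16).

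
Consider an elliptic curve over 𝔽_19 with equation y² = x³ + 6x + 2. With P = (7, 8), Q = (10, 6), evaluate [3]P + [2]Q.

First 3P:
Repeated addition: build up to 3P.
2P: tangent at (7, 8): λ = (3·7² + 6)/(2·8) ≡ 1/16. 16⁻¹ ≡ 6 (mod 19), so λ ≡ 1·6 ≡ 6.
  x = λ² - 7 - 7 = 36 - 14 ≡ 3; y = λ·(7 - 3) - 8 ≡ 16. → (3, 16)
3P: (3, 16) + (7, 8). λ = (8 - 16)/(7 - 3) ≡ 11/4 mod 19. 4⁻¹ ≡ 5 (mod 19), so λ ≡ 17.
  x = λ² - 3 - 7 = 289 - 10 ≡ 13; y = λ·(3 - 13) - 16 ≡ 4. → (13, 4)
3P = (13, 4).
Next 2Q:
Repeated addition: build up to 2Q.
2Q: tangent at (10, 6): λ = (3·10² + 6)/(2·6) ≡ 2/12. 12⁻¹ ≡ 8 (mod 19), so λ ≡ 2·8 ≡ 16.
  x = λ² - 10 - 10 = 256 - 20 ≡ 8; y = λ·(10 - 8) - 6 ≡ 7. → (8, 7)
2Q = (8, 7).
Finally 3P + 2Q:
(13, 4) + (8, 7). λ = (7 - 4)/(8 - 13) ≡ 3/14 mod 19. 14⁻¹ ≡ 15 (mod 19) since 14·15 = 210 ≡ 1, so λ ≡ 7.
  x = λ² - 13 - 8 = 49 - 21 ≡ 9; y = λ·(13 - 9) - 4 ≡ 5. → (9, 5)

(9, 5)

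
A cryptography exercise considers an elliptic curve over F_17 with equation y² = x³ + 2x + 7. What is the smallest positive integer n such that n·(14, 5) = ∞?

2P: tangent at (14, 5): λ = (3·14² + 2)/(2·5) ≡ 12/10. 10⁻¹ ≡ 12 (mod 17), so λ ≡ 12·12 ≡ 8.
  x = λ² - 14 - 14 = 64 - 28 ≡ 2; y = λ·(14 - 2) - 5 ≡ 6. → (2, 6)
3P: (2, 6) + (14, 5). λ = (5 - 6)/(14 - 2) ≡ 16/12 mod 17. 12⁻¹ ≡ 10 (mod 17), so λ ≡ 7.
  x = λ² - 2 - 14 = 49 - 16 ≡ 16; y = λ·(2 - 16) - 6 ≡ 15. → (16, 15)
4P: (16, 15) + (14, 5). λ = (5 - 15)/(14 - 16) ≡ 7/15 mod 17. 15⁻¹ ≡ 8 (mod 17) since 15·8 = 120 ≡ 1, so λ ≡ 5.
  x = λ² - 16 - 14 = 25 - 30 ≡ 12; y = λ·(16 - 12) - 15 ≡ 5. → (12, 5)
5P: (12, 5) + (14, 5). λ = (5 - 5)/(14 - 12) ≡ 0/2 mod 17. 2⁻¹ ≡ 9 (mod 17) since 2·9 = 18 ≡ 1, so λ ≡ 0.
  x = λ² - 12 - 14 = 0 - 26 ≡ 8; y = λ·(12 - 8) - 5 ≡ 12. → (8, 12)
6P: (8, 12) + (14, 5). λ = (5 - 12)/(14 - 8) ≡ 10/6 mod 17. 6⁻¹ ≡ 3 (mod 17), so λ ≡ 13.
  x = λ² - 8 - 14 = 169 - 22 ≡ 11; y = λ·(8 - 11) - 12 ≡ 0. → (11, 0)
7P: (11, 0) + (14, 5). λ = (5 - 0)/(14 - 11) ≡ 5/3 mod 17. 3⁻¹ ≡ 6 (mod 17), so λ ≡ 13.
  x = λ² - 11 - 14 = 169 - 25 ≡ 8; y = λ·(11 - 8) - 0 ≡ 5. → (8, 5)
8P: (8, 5) + (14, 5). λ = (5 - 5)/(14 - 8) ≡ 0/6 mod 17. 6⁻¹ ≡ 3 (mod 17) since 6·3 = 18 ≡ 1, so λ ≡ 0.
  x = λ² - 8 - 14 = 0 - 22 ≡ 12; y = λ·(8 - 12) - 5 ≡ 12. → (12, 12)
9P: (12, 12) + (14, 5). λ = (5 - 12)/(14 - 12) ≡ 10/2 mod 17. 2⁻¹ ≡ 9 (mod 17), so λ ≡ 5.
  x = λ² - 12 - 14 = 25 - 26 ≡ 16; y = λ·(12 - 16) - 12 ≡ 2. → (16, 2)
10P: (16, 2) + (14, 5). λ = (5 - 2)/(14 - 16) ≡ 3/15 mod 17. 15⁻¹ ≡ 8 (mod 17) since 15·8 = 120 ≡ 1, so λ ≡ 7.
  x = λ² - 16 - 14 = 49 - 30 ≡ 2; y = λ·(16 - 2) - 2 ≡ 11. → (2, 11)
11P: (2, 11) + (14, 5). λ = (5 - 11)/(14 - 2) ≡ 11/12 mod 17. 12⁻¹ ≡ 10 (mod 17), so λ ≡ 8.
  x = λ² - 2 - 14 = 64 - 16 ≡ 14; y = λ·(2 - 14) - 11 ≡ 12. → (14, 12)
12P: (14, 12) + (14, 5): same x and y₁ ≡ -y₂, so the sum is ∞.
12P = ∞, so the order is 12.

12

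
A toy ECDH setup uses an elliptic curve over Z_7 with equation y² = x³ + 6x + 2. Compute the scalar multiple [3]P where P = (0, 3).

Repeated addition: build up to 3P.
2P: tangent at (0, 3): λ = (3·0² + 6)/(2·3) ≡ 6/6. 6⁻¹ ≡ 6 (mod 7), so λ ≡ 6·6 ≡ 1.
  x = λ² - 0 - 0 = 1 - 0 ≡ 1; y = λ·(0 - 1) - 3 ≡ 3. → (1, 3)
3P: (1, 3) + (0, 3). λ = (3 - 3)/(0 - 1) ≡ 0/6 mod 7. 6⁻¹ ≡ 6 (mod 7) since 6·6 = 36 ≡ 1, so λ ≡ 0.
  x = λ² - 1 - 0 = 0 - 1 ≡ 6; y = λ·(1 - 6) - 3 ≡ 4. → (6, 4)

(6, 4)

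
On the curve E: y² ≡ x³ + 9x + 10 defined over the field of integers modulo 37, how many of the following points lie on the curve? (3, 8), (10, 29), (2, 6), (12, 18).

(3, 8): 8² ≡ 27, rhs ≡ 27 → on.
(10, 29): 29² ≡ 27, rhs ≡ 27 → on.
(2, 6): 6² ≡ 36, rhs ≡ 36 → on.
(12, 18): 18² ≡ 28, rhs ≡ 33 → off.

3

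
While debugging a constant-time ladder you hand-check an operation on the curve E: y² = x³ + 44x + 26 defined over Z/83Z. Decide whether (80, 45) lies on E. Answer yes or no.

yes

y² = 45² ≡ 33; x³ + 44x + 26 = 515546 ≡ 33 (mod 83). 33 = 33.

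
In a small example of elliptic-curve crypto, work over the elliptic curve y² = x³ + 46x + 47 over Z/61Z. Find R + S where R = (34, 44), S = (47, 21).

(34, 44) + (47, 21). λ = (21 - 44)/(47 - 34) ≡ 38/13 mod 61. 13⁻¹ ≡ 47 (mod 61) since 13·47 = 611 ≡ 1, so λ ≡ 17.
  x = λ² - 34 - 47 = 289 - 81 ≡ 25; y = λ·(34 - 25) - 44 ≡ 48. → (25, 48)

(25, 48)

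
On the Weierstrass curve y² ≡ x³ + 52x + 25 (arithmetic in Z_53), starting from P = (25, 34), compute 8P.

(31, 23)

Double-and-add on 8 = (1000)₂. Start with P = (25, 34) for the leading 1-bit.
double: tangent at (25, 34): λ = (3·25² + 52)/(2·34) ≡ 19/15. 15⁻¹ ≡ 46 (mod 53), so λ ≡ 19·46 ≡ 26.
  x = λ² - 25 - 25 = 676 - 50 ≡ 43; y = λ·(25 - 43) - 34 ≡ 28. → (43, 28)
double: tangent at (43, 28): λ = (3·43² + 52)/(2·28) ≡ 34/3. 3⁻¹ ≡ 18 (mod 53), so λ ≡ 34·18 ≡ 29.
  x = λ² - 43 - 43 = 841 - 86 ≡ 13; y = λ·(43 - 13) - 28 ≡ 47. → (13, 47)
double: tangent at (13, 47): λ = (3·13² + 52)/(2·47) ≡ 29/41. 41⁻¹ ≡ 22 (mod 53), so λ ≡ 29·22 ≡ 2.
  x = λ² - 13 - 13 = 4 - 26 ≡ 31; y = λ·(13 - 31) - 47 ≡ 23. → (31, 23)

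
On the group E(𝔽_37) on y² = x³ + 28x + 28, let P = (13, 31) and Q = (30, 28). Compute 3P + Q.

First 3P:
Repeated addition: build up to 3P.
2P: tangent at (13, 31): λ = (3·13² + 28)/(2·31) ≡ 17/25. 25⁻¹ ≡ 3 (mod 37), so λ ≡ 17·3 ≡ 14.
  x = λ² - 13 - 13 = 196 - 26 ≡ 22; y = λ·(13 - 22) - 31 ≡ 28. → (22, 28)
3P: (22, 28) + (13, 31). λ = (31 - 28)/(13 - 22) ≡ 3/28 mod 37. 28⁻¹ ≡ 4 (mod 37) since 28·4 = 112 ≡ 1, so λ ≡ 12.
  x = λ² - 22 - 13 = 144 - 35 ≡ 35; y = λ·(22 - 35) - 28 ≡ 1. → (35, 1)
3P = (35, 1).
Finally 3P + Q:
(35, 1) + (30, 28). λ = (28 - 1)/(30 - 35) ≡ 27/32 mod 37. 32⁻¹ ≡ 22 (mod 37) since 32·22 = 704 ≡ 1, so λ ≡ 2.
  x = λ² - 35 - 30 = 4 - 65 ≡ 13; y = λ·(35 - 13) - 1 ≡ 6. → (13, 6)

(13, 6)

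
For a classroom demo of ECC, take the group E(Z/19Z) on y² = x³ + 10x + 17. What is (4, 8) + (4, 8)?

(9, 0)

tangent at (4, 8): λ = (3·4² + 10)/(2·8) ≡ 1/16. 16⁻¹ ≡ 6 (mod 19), so λ ≡ 1·6 ≡ 6.
  x = λ² - 4 - 4 = 36 - 8 ≡ 9; y = λ·(4 - 9) - 8 ≡ 0. → (9, 0)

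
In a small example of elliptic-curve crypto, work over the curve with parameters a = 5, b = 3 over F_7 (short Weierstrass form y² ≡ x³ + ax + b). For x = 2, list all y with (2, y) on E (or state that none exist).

x³ + 5x + 3 = 21 ≡ 0 (mod 7).
Only y = 0 satisfies y² ≡ 0.

0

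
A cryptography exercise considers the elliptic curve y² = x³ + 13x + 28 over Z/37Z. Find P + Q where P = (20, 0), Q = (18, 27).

(20, 0) + (18, 27). λ = (27 - 0)/(18 - 20) ≡ 27/35 mod 37. 35⁻¹ ≡ 18 (mod 37), so λ ≡ 5.
  x = λ² - 20 - 18 = 25 - 38 ≡ 24; y = λ·(20 - 24) - 0 ≡ 17. → (24, 17)

(24, 17)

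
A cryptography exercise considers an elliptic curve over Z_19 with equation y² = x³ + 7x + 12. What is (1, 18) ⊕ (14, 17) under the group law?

(13, 18)

(1, 18) + (14, 17). λ = (17 - 18)/(14 - 1) ≡ 18/13 mod 19. 13⁻¹ ≡ 3 (mod 19) since 13·3 = 39 ≡ 1, so λ ≡ 16.
  x = λ² - 1 - 14 = 256 - 15 ≡ 13; y = λ·(1 - 13) - 18 ≡ 18. → (13, 18)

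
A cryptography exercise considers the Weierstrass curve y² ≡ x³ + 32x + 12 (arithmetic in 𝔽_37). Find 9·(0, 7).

Write G = (0, 7).
Repeated addition: build up to 9G.
2G: tangent at (0, 7): λ = (3·0² + 32)/(2·7) ≡ 32/14. 14⁻¹ ≡ 8 (mod 37) since 14·8 = 112 ≡ 1, so λ ≡ 32·8 ≡ 34.
  x = λ² - 0 - 0 = 1156 - 0 ≡ 9; y = λ·(0 - 9) - 7 ≡ 20. → (9, 20)
3G: (9, 20) + (0, 7). λ = (7 - 20)/(0 - 9) ≡ 24/28 mod 37. 28⁻¹ ≡ 4 (mod 37) since 28·4 = 112 ≡ 1, so λ ≡ 22.
  x = λ² - 9 - 0 = 484 - 9 ≡ 31; y = λ·(9 - 31) - 20 ≡ 14. → (31, 14)
4G: (31, 14) + (0, 7). λ = (7 - 14)/(0 - 31) ≡ 30/6 mod 37. 6⁻¹ ≡ 31 (mod 37), so λ ≡ 5.
  x = λ² - 31 - 0 = 25 - 31 ≡ 31; y = λ·(31 - 31) - 14 ≡ 23. → (31, 23)
5G: (31, 23) + (0, 7). λ = (7 - 23)/(0 - 31) ≡ 21/6 mod 37. 6⁻¹ ≡ 31 (mod 37) since 6·31 = 186 ≡ 1, so λ ≡ 22.
  x = λ² - 31 - 0 = 484 - 31 ≡ 9; y = λ·(31 - 9) - 23 ≡ 17. → (9, 17)
6G: (9, 17) + (0, 7). λ = (7 - 17)/(0 - 9) ≡ 27/28 mod 37. 28⁻¹ ≡ 4 (mod 37), so λ ≡ 34.
  x = λ² - 9 - 0 = 1156 - 9 ≡ 0; y = λ·(9 - 0) - 17 ≡ 30. → (0, 30)
7G: (0, 30) + (0, 7): same x and y₁ ≡ -y₂, so the sum is the point at infinity.
8G: the point at infinity + (0, 7) = (0, 7) (identity).
9G: tangent at (0, 7): λ = (3·0² + 32)/(2·7) ≡ 32/14. 14⁻¹ ≡ 8 (mod 37) since 14·8 = 112 ≡ 1, so λ ≡ 32·8 ≡ 34.
  x = λ² - 0 - 0 = 1156 - 0 ≡ 9; y = λ·(0 - 9) - 7 ≡ 20. → (9, 20)

(9, 20)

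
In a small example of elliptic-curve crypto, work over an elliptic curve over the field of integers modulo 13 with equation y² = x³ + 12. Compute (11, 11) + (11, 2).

The two points share x = 11 and their y-coordinates satisfy 11 + 2 ≡ 0 (mod 13), so they are inverses. Their sum is the point at infinity.

O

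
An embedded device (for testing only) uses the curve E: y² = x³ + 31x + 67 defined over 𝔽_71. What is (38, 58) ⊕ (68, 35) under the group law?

(38, 58) + (68, 35). λ = (35 - 58)/(68 - 38) ≡ 48/30 mod 71. 30⁻¹ ≡ 45 (mod 71), so λ ≡ 30.
  x = λ² - 38 - 68 = 900 - 106 ≡ 13; y = λ·(38 - 13) - 58 ≡ 53. → (13, 53)

(13, 53)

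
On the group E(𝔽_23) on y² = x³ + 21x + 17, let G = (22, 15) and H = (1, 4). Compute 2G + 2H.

(22, 8)

First 2G:
Repeated addition: build up to 2G.
2G: tangent at (22, 15): λ = (3·22² + 21)/(2·15) ≡ 1/7. 7⁻¹ ≡ 10 (mod 23), so λ ≡ 1·10 ≡ 10.
  x = λ² - 22 - 22 = 100 - 44 ≡ 10; y = λ·(22 - 10) - 15 ≡ 13. → (10, 13)
2G = (10, 13).
Next 2H:
Repeated addition: build up to 2H.
2H: tangent at (1, 4): λ = (3·1² + 21)/(2·4) ≡ 1/8. 8⁻¹ ≡ 3 (mod 23), so λ ≡ 1·3 ≡ 3.
  x = λ² - 1 - 1 = 9 - 2 ≡ 7; y = λ·(1 - 7) - 4 ≡ 1. → (7, 1)
2H = (7, 1).
Finally 2G + 2H:
(10, 13) + (7, 1). λ = (1 - 13)/(7 - 10) ≡ 11/20 mod 23. 20⁻¹ ≡ 15 (mod 23), so λ ≡ 4.
  x = λ² - 10 - 7 = 16 - 17 ≡ 22; y = λ·(10 - 22) - 13 ≡ 8. → (22, 8)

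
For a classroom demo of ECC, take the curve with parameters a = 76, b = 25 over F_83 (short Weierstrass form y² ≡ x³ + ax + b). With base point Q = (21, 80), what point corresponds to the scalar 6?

Double-and-add on 6 = (110)₂. Start with Q = (21, 80) for the leading 1-bit.
double: tangent at (21, 80): λ = (3·21² + 76)/(2·80) ≡ 71/77. 77⁻¹ ≡ 69 (mod 83), so λ ≡ 71·69 ≡ 2.
  x = λ² - 21 - 21 = 4 - 42 ≡ 45; y = λ·(21 - 45) - 80 ≡ 38. → (45, 38)
add Q: (45, 38) + (21, 80). λ = (80 - 38)/(21 - 45) ≡ 42/59 mod 83. 59⁻¹ ≡ 38 (mod 83), so λ ≡ 19.
  x = λ² - 45 - 21 = 361 - 66 ≡ 46; y = λ·(45 - 46) - 38 ≡ 26. → (46, 26)
double: tangent at (46, 26): λ = (3·46² + 76)/(2·26) ≡ 33/52. 52⁻¹ ≡ 8 (mod 83) since 52·8 = 416 ≡ 1, so λ ≡ 33·8 ≡ 15.
  x = λ² - 46 - 46 = 225 - 92 ≡ 50; y = λ·(46 - 50) - 26 ≡ 80. → (50, 80)

(50, 80)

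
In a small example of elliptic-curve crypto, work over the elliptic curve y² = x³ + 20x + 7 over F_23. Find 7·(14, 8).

(4, 6)

Write G = (14, 8).
Repeated addition: build up to 7G.
2G: tangent at (14, 8): λ = (3·14² + 20)/(2·8) ≡ 10/16. 16⁻¹ ≡ 13 (mod 23) since 16·13 = 208 ≡ 1, so λ ≡ 10·13 ≡ 15.
  x = λ² - 14 - 14 = 225 - 28 ≡ 13; y = λ·(14 - 13) - 8 ≡ 7. → (13, 7)
3G: (13, 7) + (14, 8). λ = (8 - 7)/(14 - 13) ≡ 1/1 mod 23. 1⁻¹ ≡ 1 (mod 23), so λ ≡ 1.
  x = λ² - 13 - 14 = 1 - 27 ≡ 20; y = λ·(13 - 20) - 7 ≡ 9. → (20, 9)
4G: (20, 9) + (14, 8). λ = (8 - 9)/(14 - 20) ≡ 22/17 mod 23. 17⁻¹ ≡ 19 (mod 23) since 17·19 = 323 ≡ 1, so λ ≡ 4.
  x = λ² - 20 - 14 = 16 - 34 ≡ 5; y = λ·(20 - 5) - 9 ≡ 5. → (5, 5)
5G: (5, 5) + (14, 8). λ = (8 - 5)/(14 - 5) ≡ 3/9 mod 23. 9⁻¹ ≡ 18 (mod 23), so λ ≡ 8.
  x = λ² - 5 - 14 = 64 - 19 ≡ 22; y = λ·(5 - 22) - 5 ≡ 20. → (22, 20)
6G: (22, 20) + (14, 8). λ = (8 - 20)/(14 - 22) ≡ 11/15 mod 23. 15⁻¹ ≡ 20 (mod 23), so λ ≡ 13.
  x = λ² - 22 - 14 = 169 - 36 ≡ 18; y = λ·(22 - 18) - 20 ≡ 9. → (18, 9)
7G: (18, 9) + (14, 8). λ = (8 - 9)/(14 - 18) ≡ 22/19 mod 23. 19⁻¹ ≡ 17 (mod 23), so λ ≡ 6.
  x = λ² - 18 - 14 = 36 - 32 ≡ 4; y = λ·(18 - 4) - 9 ≡ 6. → (4, 6)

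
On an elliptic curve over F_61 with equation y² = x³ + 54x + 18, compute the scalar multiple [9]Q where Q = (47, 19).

Repeated addition: build up to 9Q.
2Q: tangent at (47, 19): λ = (3·47² + 54)/(2·19) ≡ 32/38. 38⁻¹ ≡ 53 (mod 61), so λ ≡ 32·53 ≡ 49.
  x = λ² - 47 - 47 = 2401 - 94 ≡ 50; y = λ·(47 - 50) - 19 ≡ 17. → (50, 17)
3Q: (50, 17) + (47, 19). λ = (19 - 17)/(47 - 50) ≡ 2/58 mod 61. 58⁻¹ ≡ 20 (mod 61) since 58·20 = 1160 ≡ 1, so λ ≡ 40.
  x = λ² - 50 - 47 = 1600 - 97 ≡ 39; y = λ·(50 - 39) - 17 ≡ 57. → (39, 57)
4Q: (39, 57) + (47, 19). λ = (19 - 57)/(47 - 39) ≡ 23/8 mod 61. 8⁻¹ ≡ 23 (mod 61) since 8·23 = 184 ≡ 1, so λ ≡ 41.
  x = λ² - 39 - 47 = 1681 - 86 ≡ 9; y = λ·(39 - 9) - 57 ≡ 14. → (9, 14)
5Q: (9, 14) + (47, 19). λ = (19 - 14)/(47 - 9) ≡ 5/38 mod 61. 38⁻¹ ≡ 53 (mod 61) since 38·53 = 2014 ≡ 1, so λ ≡ 21.
  x = λ² - 9 - 47 = 441 - 56 ≡ 19; y = λ·(9 - 19) - 14 ≡ 20. → (19, 20)
6Q: (19, 20) + (47, 19). λ = (19 - 20)/(47 - 19) ≡ 60/28 mod 61. 28⁻¹ ≡ 24 (mod 61) since 28·24 = 672 ≡ 1, so λ ≡ 37.
  x = λ² - 19 - 47 = 1369 - 66 ≡ 22; y = λ·(19 - 22) - 20 ≡ 52. → (22, 52)
7Q: (22, 52) + (47, 19). λ = (19 - 52)/(47 - 22) ≡ 28/25 mod 61. 25⁻¹ ≡ 22 (mod 61), so λ ≡ 6.
  x = λ² - 22 - 47 = 36 - 69 ≡ 28; y = λ·(22 - 28) - 52 ≡ 34. → (28, 34)
8Q: (28, 34) + (47, 19). λ = (19 - 34)/(47 - 28) ≡ 46/19 mod 61. 19⁻¹ ≡ 45 (mod 61), so λ ≡ 57.
  x = λ² - 28 - 47 = 3249 - 75 ≡ 2; y = λ·(28 - 2) - 34 ≡ 45. → (2, 45)
9Q: (2, 45) + (47, 19). λ = (19 - 45)/(47 - 2) ≡ 35/45 mod 61. 45⁻¹ ≡ 19 (mod 61), so λ ≡ 55.
  x = λ² - 2 - 47 = 3025 - 49 ≡ 48; y = λ·(2 - 48) - 45 ≡ 48. → (48, 48)

(48, 48)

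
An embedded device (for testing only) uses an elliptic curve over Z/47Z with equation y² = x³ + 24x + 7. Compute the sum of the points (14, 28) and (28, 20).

(13, 5)

(14, 28) + (28, 20). λ = (20 - 28)/(28 - 14) ≡ 39/14 mod 47. 14⁻¹ ≡ 37 (mod 47), so λ ≡ 33.
  x = λ² - 14 - 28 = 1089 - 42 ≡ 13; y = λ·(14 - 13) - 28 ≡ 5. → (13, 5)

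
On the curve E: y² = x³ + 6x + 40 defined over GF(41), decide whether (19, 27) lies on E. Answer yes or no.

y² = 27² ≡ 32; x³ + 6x + 40 = 7013 ≡ 2 (mod 41). 32 ≠ 2.

no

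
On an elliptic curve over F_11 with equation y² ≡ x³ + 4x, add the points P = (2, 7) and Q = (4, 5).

(2, 7) + (4, 5). λ = (5 - 7)/(4 - 2) ≡ 9/2 mod 11. 2⁻¹ ≡ 6 (mod 11) since 2·6 = 12 ≡ 1, so λ ≡ 10.
  x = λ² - 2 - 4 = 100 - 6 ≡ 6; y = λ·(2 - 6) - 7 ≡ 8. → (6, 8)

(6, 8)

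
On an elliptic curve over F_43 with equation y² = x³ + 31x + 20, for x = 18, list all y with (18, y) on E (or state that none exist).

x³ + 31x + 20 = 6410 ≡ 3 (mod 43).
3 is a non-residue mod 43; no y exists.

none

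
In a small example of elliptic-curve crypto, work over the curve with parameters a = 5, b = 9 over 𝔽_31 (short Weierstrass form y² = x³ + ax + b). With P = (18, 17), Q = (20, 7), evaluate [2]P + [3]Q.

(5, 2)

First 2P:
Repeated addition: build up to 2P.
2P: tangent at (18, 17): λ = (3·18² + 5)/(2·17) ≡ 16/3. 3⁻¹ ≡ 21 (mod 31) since 3·21 = 63 ≡ 1, so λ ≡ 16·21 ≡ 26.
  x = λ² - 18 - 18 = 676 - 36 ≡ 20; y = λ·(18 - 20) - 17 ≡ 24. → (20, 24)
2P = (20, 24).
Next 3Q:
Repeated addition: build up to 3Q.
2Q: tangent at (20, 7): λ = (3·20² + 5)/(2·7) ≡ 27/14. 14⁻¹ ≡ 20 (mod 31), so λ ≡ 27·20 ≡ 13.
  x = λ² - 20 - 20 = 169 - 40 ≡ 5; y = λ·(20 - 5) - 7 ≡ 2. → (5, 2)
3Q: (5, 2) + (20, 7). λ = (7 - 2)/(20 - 5) ≡ 5/15 mod 31. 15⁻¹ ≡ 29 (mod 31), so λ ≡ 21.
  x = λ² - 5 - 20 = 441 - 25 ≡ 13; y = λ·(5 - 13) - 2 ≡ 16. → (13, 16)
3Q = (13, 16).
Finally 2P + 3Q:
(20, 24) + (13, 16). λ = (16 - 24)/(13 - 20) ≡ 23/24 mod 31. 24⁻¹ ≡ 22 (mod 31), so λ ≡ 10.
  x = λ² - 20 - 13 = 100 - 33 ≡ 5; y = λ·(20 - 5) - 24 ≡ 2. → (5, 2)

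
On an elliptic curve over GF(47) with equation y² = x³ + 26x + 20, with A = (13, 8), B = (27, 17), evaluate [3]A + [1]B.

First 3A:
Repeated addition: build up to 3A.
2A: tangent at (13, 8): λ = (3·13² + 26)/(2·8) ≡ 16/16. 16⁻¹ ≡ 3 (mod 47), so λ ≡ 16·3 ≡ 1.
  x = λ² - 13 - 13 = 1 - 26 ≡ 22; y = λ·(13 - 22) - 8 ≡ 30. → (22, 30)
3A: (22, 30) + (13, 8). λ = (8 - 30)/(13 - 22) ≡ 25/38 mod 47. 38⁻¹ ≡ 26 (mod 47) since 38·26 = 988 ≡ 1, so λ ≡ 39.
  x = λ² - 22 - 13 = 1521 - 35 ≡ 29; y = λ·(22 - 29) - 30 ≡ 26. → (29, 26)
3A = (29, 26).
Finally 3A + B:
(29, 26) + (27, 17). λ = (17 - 26)/(27 - 29) ≡ 38/45 mod 47. 45⁻¹ ≡ 23 (mod 47) since 45·23 = 1035 ≡ 1, so λ ≡ 28.
  x = λ² - 29 - 27 = 784 - 56 ≡ 23; y = λ·(29 - 23) - 26 ≡ 1. → (23, 1)

(23, 1)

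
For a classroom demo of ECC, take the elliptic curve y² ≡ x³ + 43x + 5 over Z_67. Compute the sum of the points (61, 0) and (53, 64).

(61, 0) + (53, 64). λ = (64 - 0)/(53 - 61) ≡ 64/59 mod 67. 59⁻¹ ≡ 25 (mod 67), so λ ≡ 59.
  x = λ² - 61 - 53 = 3481 - 114 ≡ 17; y = λ·(61 - 17) - 0 ≡ 50. → (17, 50)

(17, 50)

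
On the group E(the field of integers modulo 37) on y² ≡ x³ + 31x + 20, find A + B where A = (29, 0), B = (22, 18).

(29, 0) + (22, 18). λ = (18 - 0)/(22 - 29) ≡ 18/30 mod 37. 30⁻¹ ≡ 21 (mod 37), so λ ≡ 8.
  x = λ² - 29 - 22 = 64 - 51 ≡ 13; y = λ·(29 - 13) - 0 ≡ 17. → (13, 17)

(13, 17)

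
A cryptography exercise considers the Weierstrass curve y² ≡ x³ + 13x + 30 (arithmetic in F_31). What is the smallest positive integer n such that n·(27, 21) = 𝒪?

2P: tangent at (27, 21): λ = (3·27² + 13)/(2·21) ≡ 30/11. 11⁻¹ ≡ 17 (mod 31), so λ ≡ 30·17 ≡ 14.
  x = λ² - 27 - 27 = 196 - 54 ≡ 18; y = λ·(27 - 18) - 21 ≡ 12. → (18, 12)
3P: (18, 12) + (27, 21). λ = (21 - 12)/(27 - 18) ≡ 9/9 mod 31. 9⁻¹ ≡ 7 (mod 31), so λ ≡ 1.
  x = λ² - 18 - 27 = 1 - 45 ≡ 18; y = λ·(18 - 18) - 12 ≡ 19. → (18, 19)
4P: (18, 19) + (27, 21). λ = (21 - 19)/(27 - 18) ≡ 2/9 mod 31. 9⁻¹ ≡ 7 (mod 31), so λ ≡ 14.
  x = λ² - 18 - 27 = 196 - 45 ≡ 27; y = λ·(18 - 27) - 19 ≡ 10. → (27, 10)
5P: (27, 10) + (27, 21): same x and y₁ ≡ -y₂, so the sum is 𝒪.
5P = 𝒪, so the order is 5.

5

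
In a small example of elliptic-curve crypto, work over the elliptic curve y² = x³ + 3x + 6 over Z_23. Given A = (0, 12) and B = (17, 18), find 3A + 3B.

(5, 13)

First 3A:
Repeated addition: build up to 3A.
2A: tangent at (0, 12): λ = (3·0² + 3)/(2·12) ≡ 3/1. 1⁻¹ ≡ 1 (mod 23), so λ ≡ 3·1 ≡ 3.
  x = λ² - 0 - 0 = 9 - 0 ≡ 9; y = λ·(0 - 9) - 12 ≡ 7. → (9, 7)
3A: (9, 7) + (0, 12). λ = (12 - 7)/(0 - 9) ≡ 5/14 mod 23. 14⁻¹ ≡ 5 (mod 23), so λ ≡ 2.
  x = λ² - 9 - 0 = 4 - 9 ≡ 18; y = λ·(9 - 18) - 7 ≡ 21. → (18, 21)
3A = (18, 21).
Next 3B:
Repeated addition: build up to 3B.
2B: tangent at (17, 18): λ = (3·17² + 3)/(2·18) ≡ 19/13. 13⁻¹ ≡ 16 (mod 23), so λ ≡ 19·16 ≡ 5.
  x = λ² - 17 - 17 = 25 - 34 ≡ 14; y = λ·(17 - 14) - 18 ≡ 20. → (14, 20)
3B: (14, 20) + (17, 18). λ = (18 - 20)/(17 - 14) ≡ 21/3 mod 23. 3⁻¹ ≡ 8 (mod 23), so λ ≡ 7.
  x = λ² - 14 - 17 = 49 - 31 ≡ 18; y = λ·(14 - 18) - 20 ≡ 21. → (18, 21)
3B = (18, 21).
Finally 3A + 3B:
tangent at (18, 21): λ = (3·18² + 3)/(2·21) ≡ 9/19. 19⁻¹ ≡ 17 (mod 23), so λ ≡ 9·17 ≡ 15.
  x = λ² - 18 - 18 = 225 - 36 ≡ 5; y = λ·(18 - 5) - 21 ≡ 13. → (5, 13)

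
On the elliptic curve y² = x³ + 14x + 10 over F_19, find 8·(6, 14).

Write G = (6, 14).
Repeated addition: build up to 8G.
2G: tangent at (6, 14): λ = (3·6² + 14)/(2·14) ≡ 8/9. 9⁻¹ ≡ 17 (mod 19) since 9·17 = 153 ≡ 1, so λ ≡ 8·17 ≡ 3.
  x = λ² - 6 - 6 = 9 - 12 ≡ 16; y = λ·(6 - 16) - 14 ≡ 13. → (16, 13)
3G: (16, 13) + (6, 14). λ = (14 - 13)/(6 - 16) ≡ 1/9 mod 19. 9⁻¹ ≡ 17 (mod 19) since 9·17 = 153 ≡ 1, so λ ≡ 17.
  x = λ² - 16 - 6 = 289 - 22 ≡ 1; y = λ·(16 - 1) - 13 ≡ 14. → (1, 14)
4G: (1, 14) + (6, 14). λ = (14 - 14)/(6 - 1) ≡ 0/5 mod 19. 5⁻¹ ≡ 4 (mod 19), so λ ≡ 0.
  x = λ² - 1 - 6 = 0 - 7 ≡ 12; y = λ·(1 - 12) - 14 ≡ 5. → (12, 5)
5G: (12, 5) + (6, 14). λ = (14 - 5)/(6 - 12) ≡ 9/13 mod 19. 13⁻¹ ≡ 3 (mod 19) since 13·3 = 39 ≡ 1, so λ ≡ 8.
  x = λ² - 12 - 6 = 64 - 18 ≡ 8; y = λ·(12 - 8) - 5 ≡ 8. → (8, 8)
6G: (8, 8) + (6, 14). λ = (14 - 8)/(6 - 8) ≡ 6/17 mod 19. 17⁻¹ ≡ 9 (mod 19) since 17·9 = 153 ≡ 1, so λ ≡ 16.
  x = λ² - 8 - 6 = 256 - 14 ≡ 14; y = λ·(8 - 14) - 8 ≡ 10. → (14, 10)
7G: (14, 10) + (6, 14). λ = (14 - 10)/(6 - 14) ≡ 4/11 mod 19. 11⁻¹ ≡ 7 (mod 19), so λ ≡ 9.
  x = λ² - 14 - 6 = 81 - 20 ≡ 4; y = λ·(14 - 4) - 10 ≡ 4. → (4, 4)
8G: (4, 4) + (6, 14). λ = (14 - 4)/(6 - 4) ≡ 10/2 mod 19. 2⁻¹ ≡ 10 (mod 19), so λ ≡ 5.
  x = λ² - 4 - 6 = 25 - 10 ≡ 15; y = λ·(4 - 15) - 4 ≡ 17. → (15, 17)

(15, 17)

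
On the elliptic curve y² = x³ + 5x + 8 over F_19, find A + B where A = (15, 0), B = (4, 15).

(15, 0) + (4, 15). λ = (15 - 0)/(4 - 15) ≡ 15/8 mod 19. 8⁻¹ ≡ 12 (mod 19), so λ ≡ 9.
  x = λ² - 15 - 4 = 81 - 19 ≡ 5; y = λ·(15 - 5) - 0 ≡ 14. → (5, 14)

(5, 14)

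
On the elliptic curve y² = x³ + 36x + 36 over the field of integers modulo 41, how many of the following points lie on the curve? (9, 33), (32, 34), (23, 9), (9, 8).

(9, 33): 33² ≡ 23, rhs ≡ 23 → on.
(32, 34): 34² ≡ 8, rhs ≡ 8 → on.
(23, 9): 9² ≡ 40, rhs ≡ 34 → off.
(9, 8): 8² ≡ 23, rhs ≡ 23 → on.

3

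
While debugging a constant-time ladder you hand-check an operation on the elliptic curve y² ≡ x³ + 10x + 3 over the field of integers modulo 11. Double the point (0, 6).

(1, 6)

tangent at (0, 6): λ = (3·0² + 10)/(2·6) ≡ 10/1. 1⁻¹ ≡ 1 (mod 11), so λ ≡ 10·1 ≡ 10.
  x = λ² - 0 - 0 = 100 - 0 ≡ 1; y = λ·(0 - 1) - 6 ≡ 6. → (1, 6)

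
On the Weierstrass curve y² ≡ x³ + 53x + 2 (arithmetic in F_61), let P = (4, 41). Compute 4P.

Repeated addition: build up to 4P.
2P: tangent at (4, 41): λ = (3·4² + 53)/(2·41) ≡ 40/21. 21⁻¹ ≡ 32 (mod 61), so λ ≡ 40·32 ≡ 60.
  x = λ² - 4 - 4 = 3600 - 8 ≡ 54; y = λ·(4 - 54) - 41 ≡ 9. → (54, 9)
3P: (54, 9) + (4, 41). λ = (41 - 9)/(4 - 54) ≡ 32/11 mod 61. 11⁻¹ ≡ 50 (mod 61), so λ ≡ 14.
  x = λ² - 54 - 4 = 196 - 58 ≡ 16; y = λ·(54 - 16) - 9 ≡ 35. → (16, 35)
4P: (16, 35) + (4, 41). λ = (41 - 35)/(4 - 16) ≡ 6/49 mod 61. 49⁻¹ ≡ 5 (mod 61) since 49·5 = 245 ≡ 1, so λ ≡ 30.
  x = λ² - 16 - 4 = 900 - 20 ≡ 26; y = λ·(16 - 26) - 35 ≡ 31. → (26, 31)

(26, 31)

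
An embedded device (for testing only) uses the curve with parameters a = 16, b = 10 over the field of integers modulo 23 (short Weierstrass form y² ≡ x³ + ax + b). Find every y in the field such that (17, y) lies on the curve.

x³ + 16x + 10 = 5195 ≡ 20 (mod 23).
20 is a non-residue mod 23; no y exists.

none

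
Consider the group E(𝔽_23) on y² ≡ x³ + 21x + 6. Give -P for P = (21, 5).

(21, 18)

-(21, 5) = (21, -5 mod 23) = (21, 18).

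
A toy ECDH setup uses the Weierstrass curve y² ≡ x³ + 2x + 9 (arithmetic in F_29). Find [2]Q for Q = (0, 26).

tangent at (0, 26): λ = (3·0² + 2)/(2·26) ≡ 2/23. 23⁻¹ ≡ 24 (mod 29) since 23·24 = 552 ≡ 1, so λ ≡ 2·24 ≡ 19.
  x = λ² - 0 - 0 = 361 - 0 ≡ 13; y = λ·(0 - 13) - 26 ≡ 17. → (13, 17)

(13, 17)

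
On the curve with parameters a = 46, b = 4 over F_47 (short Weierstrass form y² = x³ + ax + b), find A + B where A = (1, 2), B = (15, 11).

(0, 2)

(1, 2) + (15, 11). λ = (11 - 2)/(15 - 1) ≡ 9/14 mod 47. 14⁻¹ ≡ 37 (mod 47), so λ ≡ 4.
  x = λ² - 1 - 15 = 16 - 16 ≡ 0; y = λ·(1 - 0) - 2 ≡ 2. → (0, 2)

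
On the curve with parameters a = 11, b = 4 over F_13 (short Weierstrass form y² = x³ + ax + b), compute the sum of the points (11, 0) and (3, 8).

(0, 2)

(11, 0) + (3, 8). λ = (8 - 0)/(3 - 11) ≡ 8/5 mod 13. 5⁻¹ ≡ 8 (mod 13), so λ ≡ 12.
  x = λ² - 11 - 3 = 144 - 14 ≡ 0; y = λ·(11 - 0) - 0 ≡ 2. → (0, 2)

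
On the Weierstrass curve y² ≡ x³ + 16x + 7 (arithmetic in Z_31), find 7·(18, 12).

(19, 3)

Write Q = (18, 12).
Double-and-add on 7 = (111)₂. Start with Q = (18, 12) for the leading 1-bit.
double: tangent at (18, 12): λ = (3·18² + 16)/(2·12) ≡ 27/24. 24⁻¹ ≡ 22 (mod 31), so λ ≡ 27·22 ≡ 5.
  x = λ² - 18 - 18 = 25 - 36 ≡ 20; y = λ·(18 - 20) - 12 ≡ 9. → (20, 9)
add Q: (20, 9) + (18, 12). λ = (12 - 9)/(18 - 20) ≡ 3/29 mod 31. 29⁻¹ ≡ 15 (mod 31), so λ ≡ 14.
  x = λ² - 20 - 18 = 196 - 38 ≡ 3; y = λ·(20 - 3) - 9 ≡ 12. → (3, 12)
double: tangent at (3, 12): λ = (3·3² + 16)/(2·12) ≡ 12/24. 24⁻¹ ≡ 22 (mod 31), so λ ≡ 12·22 ≡ 16.
  x = λ² - 3 - 3 = 256 - 6 ≡ 2; y = λ·(3 - 2) - 12 ≡ 4. → (2, 4)
add Q: (2, 4) + (18, 12). λ = (12 - 4)/(18 - 2) ≡ 8/16 mod 31. 16⁻¹ ≡ 2 (mod 31) since 16·2 = 32 ≡ 1, so λ ≡ 16.
  x = λ² - 2 - 18 = 256 - 20 ≡ 19; y = λ·(2 - 19) - 4 ≡ 3. → (19, 3)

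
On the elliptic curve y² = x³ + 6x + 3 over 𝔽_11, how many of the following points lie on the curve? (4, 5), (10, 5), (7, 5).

2

(4, 5): 5² ≡ 3, rhs ≡ 3 → on.
(10, 5): 5² ≡ 3, rhs ≡ 7 → off.
(7, 5): 5² ≡ 3, rhs ≡ 3 → on.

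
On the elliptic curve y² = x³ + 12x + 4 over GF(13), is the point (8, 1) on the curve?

y² = 1² ≡ 1; x³ + 12x + 4 = 612 ≡ 1 (mod 13). 1 = 1.

yes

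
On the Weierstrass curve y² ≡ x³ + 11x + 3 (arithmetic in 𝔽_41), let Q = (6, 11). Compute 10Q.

Repeated addition: build up to 10Q.
2Q: tangent at (6, 11): λ = (3·6² + 11)/(2·11) ≡ 37/22. 22⁻¹ ≡ 28 (mod 41), so λ ≡ 37·28 ≡ 11.
  x = λ² - 6 - 6 = 121 - 12 ≡ 27; y = λ·(6 - 27) - 11 ≡ 4. → (27, 4)
3Q: (27, 4) + (6, 11). λ = (11 - 4)/(6 - 27) ≡ 7/20 mod 41. 20⁻¹ ≡ 39 (mod 41), so λ ≡ 27.
  x = λ² - 27 - 6 = 729 - 33 ≡ 40; y = λ·(27 - 40) - 4 ≡ 14. → (40, 14)
4Q: (40, 14) + (6, 11). λ = (11 - 14)/(6 - 40) ≡ 38/7 mod 41. 7⁻¹ ≡ 6 (mod 41), so λ ≡ 23.
  x = λ² - 40 - 6 = 529 - 46 ≡ 32; y = λ·(40 - 32) - 14 ≡ 6. → (32, 6)
5Q: (32, 6) + (6, 11). λ = (11 - 6)/(6 - 32) ≡ 5/15 mod 41. 15⁻¹ ≡ 11 (mod 41), so λ ≡ 14.
  x = λ² - 32 - 6 = 196 - 38 ≡ 35; y = λ·(32 - 35) - 6 ≡ 34. → (35, 34)
6Q: (35, 34) + (6, 11). λ = (11 - 34)/(6 - 35) ≡ 18/12 mod 41. 12⁻¹ ≡ 24 (mod 41) since 12·24 = 288 ≡ 1, so λ ≡ 22.
  x = λ² - 35 - 6 = 484 - 41 ≡ 33; y = λ·(35 - 33) - 34 ≡ 10. → (33, 10)
7Q: (33, 10) + (6, 11). λ = (11 - 10)/(6 - 33) ≡ 1/14 mod 41. 14⁻¹ ≡ 3 (mod 41), so λ ≡ 3.
  x = λ² - 33 - 6 = 9 - 39 ≡ 11; y = λ·(33 - 11) - 10 ≡ 15. → (11, 15)
8Q: (11, 15) + (6, 11). λ = (11 - 15)/(6 - 11) ≡ 37/36 mod 41. 36⁻¹ ≡ 8 (mod 41), so λ ≡ 9.
  x = λ² - 11 - 6 = 81 - 17 ≡ 23; y = λ·(11 - 23) - 15 ≡ 0. → (23, 0)
9Q: (23, 0) + (6, 11). λ = (11 - 0)/(6 - 23) ≡ 11/24 mod 41. 24⁻¹ ≡ 12 (mod 41) since 24·12 = 288 ≡ 1, so λ ≡ 9.
  x = λ² - 23 - 6 = 81 - 29 ≡ 11; y = λ·(23 - 11) - 0 ≡ 26. → (11, 26)
10Q: (11, 26) + (6, 11). λ = (11 - 26)/(6 - 11) ≡ 26/36 mod 41. 36⁻¹ ≡ 8 (mod 41), so λ ≡ 3.
  x = λ² - 11 - 6 = 9 - 17 ≡ 33; y = λ·(11 - 33) - 26 ≡ 31. → (33, 31)

(33, 31)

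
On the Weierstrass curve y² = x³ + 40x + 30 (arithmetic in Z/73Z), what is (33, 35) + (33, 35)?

tangent at (33, 35): λ = (3·33² + 40)/(2·35) ≡ 22/70. 70⁻¹ ≡ 24 (mod 73) since 70·24 = 1680 ≡ 1, so λ ≡ 22·24 ≡ 17.
  x = λ² - 33 - 33 = 289 - 66 ≡ 4; y = λ·(33 - 4) - 35 ≡ 20. → (4, 20)

(4, 20)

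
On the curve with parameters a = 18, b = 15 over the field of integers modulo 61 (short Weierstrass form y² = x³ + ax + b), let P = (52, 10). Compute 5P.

(58, 42)

Repeated addition: build up to 5P.
2P: tangent at (52, 10): λ = (3·52² + 18)/(2·10) ≡ 17/20. 20⁻¹ ≡ 58 (mod 61) since 20·58 = 1160 ≡ 1, so λ ≡ 17·58 ≡ 10.
  x = λ² - 52 - 52 = 100 - 104 ≡ 57; y = λ·(52 - 57) - 10 ≡ 1. → (57, 1)
3P: (57, 1) + (52, 10). λ = (10 - 1)/(52 - 57) ≡ 9/56 mod 61. 56⁻¹ ≡ 12 (mod 61) since 56·12 = 672 ≡ 1, so λ ≡ 47.
  x = λ² - 57 - 52 = 2209 - 109 ≡ 26; y = λ·(57 - 26) - 1 ≡ 53. → (26, 53)
4P: (26, 53) + (52, 10). λ = (10 - 53)/(52 - 26) ≡ 18/26 mod 61. 26⁻¹ ≡ 54 (mod 61) since 26·54 = 1404 ≡ 1, so λ ≡ 57.
  x = λ² - 26 - 52 = 3249 - 78 ≡ 60; y = λ·(26 - 60) - 53 ≡ 22. → (60, 22)
5P: (60, 22) + (52, 10). λ = (10 - 22)/(52 - 60) ≡ 49/53 mod 61. 53⁻¹ ≡ 38 (mod 61) since 53·38 = 2014 ≡ 1, so λ ≡ 32.
  x = λ² - 60 - 52 = 1024 - 112 ≡ 58; y = λ·(60 - 58) - 22 ≡ 42. → (58, 42)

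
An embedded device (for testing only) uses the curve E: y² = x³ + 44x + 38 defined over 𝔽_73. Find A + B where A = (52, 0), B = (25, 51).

(23, 2)

(52, 0) + (25, 51). λ = (51 - 0)/(25 - 52) ≡ 51/46 mod 73. 46⁻¹ ≡ 27 (mod 73), so λ ≡ 63.
  x = λ² - 52 - 25 = 3969 - 77 ≡ 23; y = λ·(52 - 23) - 0 ≡ 2. → (23, 2)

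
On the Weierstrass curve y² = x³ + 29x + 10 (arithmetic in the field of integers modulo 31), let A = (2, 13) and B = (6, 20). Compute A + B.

(28, 19)

(2, 13) + (6, 20). λ = (20 - 13)/(6 - 2) ≡ 7/4 mod 31. 4⁻¹ ≡ 8 (mod 31), so λ ≡ 25.
  x = λ² - 2 - 6 = 625 - 8 ≡ 28; y = λ·(2 - 28) - 13 ≡ 19. → (28, 19)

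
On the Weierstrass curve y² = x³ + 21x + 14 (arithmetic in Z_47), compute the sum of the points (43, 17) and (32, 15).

(43, 17) + (32, 15). λ = (15 - 17)/(32 - 43) ≡ 45/36 mod 47. 36⁻¹ ≡ 17 (mod 47), so λ ≡ 13.
  x = λ² - 43 - 32 = 169 - 75 ≡ 0; y = λ·(43 - 0) - 17 ≡ 25. → (0, 25)

(0, 25)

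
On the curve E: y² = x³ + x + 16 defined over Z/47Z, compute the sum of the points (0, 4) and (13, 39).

(19, 28)

(0, 4) + (13, 39). λ = (39 - 4)/(13 - 0) ≡ 35/13 mod 47. 13⁻¹ ≡ 29 (mod 47), so λ ≡ 28.
  x = λ² - 0 - 13 = 784 - 13 ≡ 19; y = λ·(0 - 19) - 4 ≡ 28. → (19, 28)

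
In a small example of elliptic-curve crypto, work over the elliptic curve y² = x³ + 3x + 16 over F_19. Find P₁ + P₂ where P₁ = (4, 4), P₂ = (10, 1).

(10, 18)

(4, 4) + (10, 1). λ = (1 - 4)/(10 - 4) ≡ 16/6 mod 19. 6⁻¹ ≡ 16 (mod 19), so λ ≡ 9.
  x = λ² - 4 - 10 = 81 - 14 ≡ 10; y = λ·(4 - 10) - 4 ≡ 18. → (10, 18)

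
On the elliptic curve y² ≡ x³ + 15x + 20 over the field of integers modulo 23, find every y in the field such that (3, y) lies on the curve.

0

x³ + 15x + 20 = 92 ≡ 0 (mod 23).
Only y = 0 satisfies y² ≡ 0.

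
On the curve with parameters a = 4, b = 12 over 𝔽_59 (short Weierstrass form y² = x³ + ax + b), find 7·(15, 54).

Write P = (15, 54).
Repeated addition: build up to 7P.
2P: tangent at (15, 54): λ = (3·15² + 4)/(2·54) ≡ 30/49. 49⁻¹ ≡ 53 (mod 59) since 49·53 = 2597 ≡ 1, so λ ≡ 30·53 ≡ 56.
  x = λ² - 15 - 15 = 3136 - 30 ≡ 38; y = λ·(15 - 38) - 54 ≡ 15. → (38, 15)
3P: (38, 15) + (15, 54). λ = (54 - 15)/(15 - 38) ≡ 39/36 mod 59. 36⁻¹ ≡ 41 (mod 59), so λ ≡ 6.
  x = λ² - 38 - 15 = 36 - 53 ≡ 42; y = λ·(38 - 42) - 15 ≡ 20. → (42, 20)
4P: (42, 20) + (15, 54). λ = (54 - 20)/(15 - 42) ≡ 34/32 mod 59. 32⁻¹ ≡ 24 (mod 59) since 32·24 = 768 ≡ 1, so λ ≡ 49.
  x = λ² - 42 - 15 = 2401 - 57 ≡ 43; y = λ·(42 - 43) - 20 ≡ 49. → (43, 49)
5P: (43, 49) + (15, 54). λ = (54 - 49)/(15 - 43) ≡ 5/31 mod 59. 31⁻¹ ≡ 40 (mod 59), so λ ≡ 23.
  x = λ² - 43 - 15 = 529 - 58 ≡ 58; y = λ·(43 - 58) - 49 ≡ 19. → (58, 19)
6P: (58, 19) + (15, 54). λ = (54 - 19)/(15 - 58) ≡ 35/16 mod 59. 16⁻¹ ≡ 48 (mod 59), so λ ≡ 28.
  x = λ² - 58 - 15 = 784 - 73 ≡ 3; y = λ·(58 - 3) - 19 ≡ 46. → (3, 46)
7P: (3, 46) + (15, 54). λ = (54 - 46)/(15 - 3) ≡ 8/12 mod 59. 12⁻¹ ≡ 5 (mod 59), so λ ≡ 40.
  x = λ² - 3 - 15 = 1600 - 18 ≡ 48; y = λ·(3 - 48) - 46 ≡ 42. → (48, 42)

(48, 42)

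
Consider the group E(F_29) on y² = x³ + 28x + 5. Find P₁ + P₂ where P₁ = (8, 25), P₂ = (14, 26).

(3, 0)

(8, 25) + (14, 26). λ = (26 - 25)/(14 - 8) ≡ 1/6 mod 29. 6⁻¹ ≡ 5 (mod 29), so λ ≡ 5.
  x = λ² - 8 - 14 = 25 - 22 ≡ 3; y = λ·(8 - 3) - 25 ≡ 0. → (3, 0)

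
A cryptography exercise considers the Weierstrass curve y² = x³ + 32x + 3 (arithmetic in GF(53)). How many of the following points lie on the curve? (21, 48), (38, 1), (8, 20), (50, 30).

(21, 48): 48² ≡ 25, rhs ≡ 25 → on.
(38, 1): 1² ≡ 1, rhs ≡ 17 → off.
(8, 20): 20² ≡ 29, rhs ≡ 29 → on.
(50, 30): 30² ≡ 52, rhs ≡ 39 → off.

2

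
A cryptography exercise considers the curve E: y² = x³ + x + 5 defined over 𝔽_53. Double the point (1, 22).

tangent at (1, 22): λ = (3·1² + 1)/(2·22) ≡ 4/44. 44⁻¹ ≡ 47 (mod 53) since 44·47 = 2068 ≡ 1, so λ ≡ 4·47 ≡ 29.
  x = λ² - 1 - 1 = 841 - 2 ≡ 44; y = λ·(1 - 44) - 22 ≡ 3. → (44, 3)

(44, 3)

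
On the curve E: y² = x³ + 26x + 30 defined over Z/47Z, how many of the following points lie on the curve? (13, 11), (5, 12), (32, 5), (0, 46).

(13, 11): 11² ≡ 27, rhs ≡ 27 → on.
(5, 12): 12² ≡ 3, rhs ≡ 3 → on.
(32, 5): 5² ≡ 25, rhs ≡ 25 → on.
(0, 46): 46² ≡ 1, rhs ≡ 30 → off.

3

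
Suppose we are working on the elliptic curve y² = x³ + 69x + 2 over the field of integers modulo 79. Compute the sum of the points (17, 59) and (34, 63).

(4, 37)

(17, 59) + (34, 63). λ = (63 - 59)/(34 - 17) ≡ 4/17 mod 79. 17⁻¹ ≡ 14 (mod 79), so λ ≡ 56.
  x = λ² - 17 - 34 = 3136 - 51 ≡ 4; y = λ·(17 - 4) - 59 ≡ 37. → (4, 37)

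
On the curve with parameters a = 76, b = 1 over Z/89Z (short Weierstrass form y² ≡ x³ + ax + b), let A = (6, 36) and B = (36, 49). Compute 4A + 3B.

First 4A:
Double-and-add on 4 = (100)₂. Start with A = (6, 36) for the leading 1-bit.
double: tangent at (6, 36): λ = (3·6² + 76)/(2·36) ≡ 6/72. 72⁻¹ ≡ 68 (mod 89), so λ ≡ 6·68 ≡ 52.
  x = λ² - 6 - 6 = 2704 - 12 ≡ 22; y = λ·(6 - 22) - 36 ≡ 22. → (22, 22)
double: tangent at (22, 22): λ = (3·22² + 76)/(2·22) ≡ 15/44. 44⁻¹ ≡ 87 (mod 89), so λ ≡ 15·87 ≡ 59.
  x = λ² - 22 - 22 = 3481 - 44 ≡ 55; y = λ·(22 - 55) - 22 ≡ 78. → (55, 78)
4A = (55, 78).
Next 3B:
Repeated addition: build up to 3B.
2B: tangent at (36, 49): λ = (3·36² + 76)/(2·49) ≡ 48/9. 9⁻¹ ≡ 10 (mod 89), so λ ≡ 48·10 ≡ 35.
  x = λ² - 36 - 36 = 1225 - 72 ≡ 85; y = λ·(36 - 85) - 49 ≡ 16. → (85, 16)
3B: (85, 16) + (36, 49). λ = (49 - 16)/(36 - 85) ≡ 33/40 mod 89. 40⁻¹ ≡ 69 (mod 89), so λ ≡ 52.
  x = λ² - 85 - 36 = 2704 - 121 ≡ 2; y = λ·(85 - 2) - 16 ≡ 28. → (2, 28)
3B = (2, 28).
Finally 4A + 3B:
(55, 78) + (2, 28). λ = (28 - 78)/(2 - 55) ≡ 39/36 mod 89. 36⁻¹ ≡ 47 (mod 89) since 36·47 = 1692 ≡ 1, so λ ≡ 53.
  x = λ² - 55 - 2 = 2809 - 57 ≡ 82; y = λ·(55 - 82) - 78 ≡ 4. → (82, 4)

(82, 4)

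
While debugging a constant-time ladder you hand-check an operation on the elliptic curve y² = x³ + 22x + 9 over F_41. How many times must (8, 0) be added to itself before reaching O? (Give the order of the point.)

2

2P: (8, 0) + (8, 0): same x and y₁ ≡ -y₂, so the sum is O.
2P = O, so the order is 2.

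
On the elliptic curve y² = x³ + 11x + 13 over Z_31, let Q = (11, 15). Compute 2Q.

(13, 20)

tangent at (11, 15): λ = (3·11² + 11)/(2·15) ≡ 2/30. 30⁻¹ ≡ 30 (mod 31), so λ ≡ 2·30 ≡ 29.
  x = λ² - 11 - 11 = 841 - 22 ≡ 13; y = λ·(11 - 13) - 15 ≡ 20. → (13, 20)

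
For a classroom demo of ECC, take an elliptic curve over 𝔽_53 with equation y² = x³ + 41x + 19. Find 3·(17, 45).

(6, 2)

Write P = (17, 45).
Repeated addition: build up to 3P.
2P: tangent at (17, 45): λ = (3·17² + 41)/(2·45) ≡ 7/37. 37⁻¹ ≡ 43 (mod 53) since 37·43 = 1591 ≡ 1, so λ ≡ 7·43 ≡ 36.
  x = λ² - 17 - 17 = 1296 - 34 ≡ 43; y = λ·(17 - 43) - 45 ≡ 26. → (43, 26)
3P: (43, 26) + (17, 45). λ = (45 - 26)/(17 - 43) ≡ 19/27 mod 53. 27⁻¹ ≡ 2 (mod 53) since 27·2 = 54 ≡ 1, so λ ≡ 38.
  x = λ² - 43 - 17 = 1444 - 60 ≡ 6; y = λ·(43 - 6) - 26 ≡ 2. → (6, 2)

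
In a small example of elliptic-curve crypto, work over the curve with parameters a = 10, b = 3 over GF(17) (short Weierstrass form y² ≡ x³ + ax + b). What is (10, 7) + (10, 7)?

tangent at (10, 7): λ = (3·10² + 10)/(2·7) ≡ 4/14. 14⁻¹ ≡ 11 (mod 17), so λ ≡ 4·11 ≡ 10.
  x = λ² - 10 - 10 = 100 - 20 ≡ 12; y = λ·(10 - 12) - 7 ≡ 7. → (12, 7)

(12, 7)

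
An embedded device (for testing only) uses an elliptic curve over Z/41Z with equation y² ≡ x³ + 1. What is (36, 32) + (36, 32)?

(8, 29)

tangent at (36, 32): λ = (3·36² + 0)/(2·32) ≡ 34/23. 23⁻¹ ≡ 25 (mod 41), so λ ≡ 34·25 ≡ 30.
  x = λ² - 36 - 36 = 900 - 72 ≡ 8; y = λ·(36 - 8) - 32 ≡ 29. → (8, 29)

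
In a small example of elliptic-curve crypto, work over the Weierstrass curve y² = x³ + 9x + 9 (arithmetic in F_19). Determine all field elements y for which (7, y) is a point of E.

x³ + 9x + 9 = 415 ≡ 16 (mod 19).
Square roots of 16 mod 19: 4 and 15 (since 4² = 16 ≡ 16).

4, 15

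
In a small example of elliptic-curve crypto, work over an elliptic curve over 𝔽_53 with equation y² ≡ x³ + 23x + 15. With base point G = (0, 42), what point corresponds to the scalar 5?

(24, 9)

Double-and-add on 5 = (101)₂. Start with G = (0, 42) for the leading 1-bit.
double: tangent at (0, 42): λ = (3·0² + 23)/(2·42) ≡ 23/31. 31⁻¹ ≡ 12 (mod 53), so λ ≡ 23·12 ≡ 11.
  x = λ² - 0 - 0 = 121 - 0 ≡ 15; y = λ·(0 - 15) - 42 ≡ 5. → (15, 5)
double: tangent at (15, 5): λ = (3·15² + 23)/(2·5) ≡ 9/10. 10⁻¹ ≡ 16 (mod 53), so λ ≡ 9·16 ≡ 38.
  x = λ² - 15 - 15 = 1444 - 30 ≡ 36; y = λ·(15 - 36) - 5 ≡ 45. → (36, 45)
add G: (36, 45) + (0, 42). λ = (42 - 45)/(0 - 36) ≡ 50/17 mod 53. 17⁻¹ ≡ 25 (mod 53), so λ ≡ 31.
  x = λ² - 36 - 0 = 961 - 36 ≡ 24; y = λ·(36 - 24) - 45 ≡ 9. → (24, 9)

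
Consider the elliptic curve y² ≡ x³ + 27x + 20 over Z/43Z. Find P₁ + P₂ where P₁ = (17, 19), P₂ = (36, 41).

(21, 42)

(17, 19) + (36, 41). λ = (41 - 19)/(36 - 17) ≡ 22/19 mod 43. 19⁻¹ ≡ 34 (mod 43), so λ ≡ 17.
  x = λ² - 17 - 36 = 289 - 53 ≡ 21; y = λ·(17 - 21) - 19 ≡ 42. → (21, 42)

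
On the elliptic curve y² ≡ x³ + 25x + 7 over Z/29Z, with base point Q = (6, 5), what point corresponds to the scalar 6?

Double-and-add on 6 = (110)₂. Start with Q = (6, 5) for the leading 1-bit.
double: tangent at (6, 5): λ = (3·6² + 25)/(2·5) ≡ 17/10. 10⁻¹ ≡ 3 (mod 29) since 10·3 = 30 ≡ 1, so λ ≡ 17·3 ≡ 22.
  x = λ² - 6 - 6 = 484 - 12 ≡ 8; y = λ·(6 - 8) - 5 ≡ 9. → (8, 9)
add Q: (8, 9) + (6, 5). λ = (5 - 9)/(6 - 8) ≡ 25/27 mod 29. 27⁻¹ ≡ 14 (mod 29), so λ ≡ 2.
  x = λ² - 8 - 6 = 4 - 14 ≡ 19; y = λ·(8 - 19) - 9 ≡ 27. → (19, 27)
double: tangent at (19, 27): λ = (3·19² + 25)/(2·27) ≡ 6/25. 25⁻¹ ≡ 7 (mod 29) since 25·7 = 175 ≡ 1, so λ ≡ 6·7 ≡ 13.
  x = λ² - 19 - 19 = 169 - 38 ≡ 15; y = λ·(19 - 15) - 27 ≡ 25. → (15, 25)

(15, 25)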